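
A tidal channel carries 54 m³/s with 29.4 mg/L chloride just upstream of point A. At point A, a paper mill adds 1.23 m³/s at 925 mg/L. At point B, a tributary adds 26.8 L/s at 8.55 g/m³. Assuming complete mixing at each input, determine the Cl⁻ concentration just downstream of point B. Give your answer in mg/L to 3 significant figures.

49.3 mg/L

After input A: C = (54·29.4 + 1.23·925) / 55.23 = 49.35 mg/L.
26.8 L/s = 0.0268 m³/s.
After input B: C = (55.23·49.35 + 0.0268·8.55) / 55.26 = 49.33 mg/L.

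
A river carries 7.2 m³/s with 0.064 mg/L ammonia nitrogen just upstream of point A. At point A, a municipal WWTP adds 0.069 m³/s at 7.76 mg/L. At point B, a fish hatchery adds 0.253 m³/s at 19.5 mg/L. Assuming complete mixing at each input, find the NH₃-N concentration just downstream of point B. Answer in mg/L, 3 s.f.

After input A: C = (7.2·0.064 + 0.069·7.76) / 7.269 = 0.1371 mg/L.
After input B: C = (7.269·0.1371 + 0.253·19.5) / 7.522 = 0.7883 mg/L.

0.788 mg/L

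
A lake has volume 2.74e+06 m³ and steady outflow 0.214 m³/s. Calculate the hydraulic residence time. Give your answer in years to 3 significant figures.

Q = 0.214 m³/s × 3.156e+07 s/yr = 6.753e+06 m³/yr.
Hydraulic residence time τ = V/Q = 2.74e+06/6.753e+06 = 0.4057 yr.

0.406 yr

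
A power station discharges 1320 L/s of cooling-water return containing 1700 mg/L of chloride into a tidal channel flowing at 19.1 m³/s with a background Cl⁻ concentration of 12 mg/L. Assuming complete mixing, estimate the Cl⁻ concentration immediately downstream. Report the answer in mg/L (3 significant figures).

1320 L/s = 1.32 m³/s.
By mass balance at complete mixing, C = (1.32·1700 + 19.1·12) / (1.32 + 19.1) = 2473/20.42 = 121.1 mg/L.

121 mg/L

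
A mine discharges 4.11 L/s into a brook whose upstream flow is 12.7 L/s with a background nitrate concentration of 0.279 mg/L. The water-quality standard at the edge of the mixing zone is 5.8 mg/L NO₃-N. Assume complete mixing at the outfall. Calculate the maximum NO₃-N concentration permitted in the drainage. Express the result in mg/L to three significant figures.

22.9 mg/L

4.11 L/s = 0.00411 m³/s.
12.7 L/s = 0.0127 m³/s.
Mass balance: 5.8·0.01681 = 0.00411·Cₑ + 0.0127·0.279.
Cₑ = (0.0975 − 0.003543) / 0.00411 = 22.86 mg/L.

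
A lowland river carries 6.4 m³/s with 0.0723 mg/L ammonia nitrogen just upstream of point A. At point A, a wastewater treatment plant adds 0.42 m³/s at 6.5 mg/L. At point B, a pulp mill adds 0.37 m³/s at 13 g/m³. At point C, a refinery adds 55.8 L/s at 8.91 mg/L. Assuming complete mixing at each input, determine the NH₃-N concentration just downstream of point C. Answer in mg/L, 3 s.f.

After input A: C = (6.4·0.0723 + 0.42·6.5) / 6.82 = 0.4681 mg/L.
After input B: C = (6.82·0.4681 + 0.37·13) / 7.19 = 1.113 mg/L.
55.8 L/s = 0.0558 m³/s.
After input C: C = (7.19·1.113 + 0.0558·8.91) / 7.246 = 1.173 mg/L.

1.17 mg/L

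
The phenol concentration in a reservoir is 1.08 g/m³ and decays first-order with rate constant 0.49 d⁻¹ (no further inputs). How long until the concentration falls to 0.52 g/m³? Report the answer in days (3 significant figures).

1.49 d

t = ln(C₀/C)/k = ln(1.08/0.52)/0.49 = 0.7309/0.49 = 1.492 d.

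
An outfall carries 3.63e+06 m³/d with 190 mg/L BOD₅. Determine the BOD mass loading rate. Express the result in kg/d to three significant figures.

690000 kg/d

3.63e+06 m³/d = 42.01 m³/s.
Mass flux = Q·C = 42.01 m³/s × 190 g/m³ = 7983 g/s.
= 7983 g/s × 86.4 = 6.897e+05 kg/d.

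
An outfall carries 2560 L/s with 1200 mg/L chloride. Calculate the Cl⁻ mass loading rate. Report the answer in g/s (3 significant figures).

2560 L/s = 2.56 m³/s.
Mass flux = Q·C = 2.56 m³/s × 1200 g/m³ = 3072 g/s.

3070 g/s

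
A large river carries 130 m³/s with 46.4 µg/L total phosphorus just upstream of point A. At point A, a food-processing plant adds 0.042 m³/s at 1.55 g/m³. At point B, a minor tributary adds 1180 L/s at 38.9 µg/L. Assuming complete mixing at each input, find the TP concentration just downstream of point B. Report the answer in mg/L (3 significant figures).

0.0468 mg/L

46.4 µg/L = 0.0464 mg/L.
After input A: C = (130·0.0464 + 0.042·1.55) / 130 = 0.04689 mg/L.
1180 L/s = 1.18 m³/s.
38.9 µg/L = 0.0389 mg/L.
After input B: C = (130·0.04689 + 1.18·0.0389) / 131.2 = 0.04681 mg/L.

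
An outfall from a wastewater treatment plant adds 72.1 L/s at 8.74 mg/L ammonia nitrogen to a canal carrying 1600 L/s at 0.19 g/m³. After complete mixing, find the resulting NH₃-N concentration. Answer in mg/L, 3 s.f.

0.559 mg/L

72.1 L/s = 0.0721 m³/s.
1600 L/s = 1.6 m³/s.
By mass balance at complete mixing, C = (0.0721·8.74 + 1.6·0.19) / (0.0721 + 1.6) = 0.9342/1.672 = 0.5587 mg/L.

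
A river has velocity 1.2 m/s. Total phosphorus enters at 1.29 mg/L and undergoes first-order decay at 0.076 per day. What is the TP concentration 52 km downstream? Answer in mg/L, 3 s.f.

Travel time t = 52 km / 1.2 m/s = 5.2e+04/1.2 = 4.333e+04 s = 0.5015 d.
First-order decay: C = 1.29·exp(−0.076·0.5015) = 1.29·0.9626 = 1.242 mg/L.

1.24 mg/L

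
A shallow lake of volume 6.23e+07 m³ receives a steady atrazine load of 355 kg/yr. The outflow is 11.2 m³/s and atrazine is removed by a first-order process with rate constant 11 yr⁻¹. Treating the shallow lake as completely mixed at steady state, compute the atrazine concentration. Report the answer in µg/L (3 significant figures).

Outflow Q = 11.2 m³/s × 3.156e+07 s/yr = 3.534e+08 m³/yr.
Steady-state CSTR mass balance: W = Q·C + k·V·C, so C = W/(Q + kV).
Q + kV = 3.534e+08 + 11·6.23e+07 = 1.039e+09 m³/yr.
C = 355/1.039e+09 = 3.418e-07 kg/m³ = 0.0003418 mg/L = 0.3418 µg/L.

0.342 µg/L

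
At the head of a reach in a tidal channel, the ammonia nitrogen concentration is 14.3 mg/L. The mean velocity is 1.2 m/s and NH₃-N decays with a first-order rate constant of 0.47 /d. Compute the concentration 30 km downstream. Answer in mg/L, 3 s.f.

12.5 mg/L

Travel time t = 30 km / 1.2 m/s = 3e+04/1.2 = 2.5e+04 s = 0.2894 d.
First-order decay: C = 14.3·exp(−0.47·0.2894) = 14.3·0.8728 = 12.48 mg/L.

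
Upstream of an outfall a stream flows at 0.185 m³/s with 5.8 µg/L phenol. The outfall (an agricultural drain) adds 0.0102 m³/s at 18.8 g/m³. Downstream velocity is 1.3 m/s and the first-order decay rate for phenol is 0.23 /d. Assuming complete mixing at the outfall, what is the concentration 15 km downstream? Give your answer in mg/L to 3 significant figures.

5.8 µg/L = 0.0058 mg/L.
After complete mixing, C₀ = (0.0102·18.8 + 0.185·0.0058) / 0.1952 = 0.9879 mg/L.
Travel time t = 1.5e+04 m / 1.3 m/s = 1.154e+04 s = 0.1335 d.
C = 0.9879·exp(−0.23·0.1335) = 0.9879·0.9698 = 0.958 mg/L.

0.958 mg/L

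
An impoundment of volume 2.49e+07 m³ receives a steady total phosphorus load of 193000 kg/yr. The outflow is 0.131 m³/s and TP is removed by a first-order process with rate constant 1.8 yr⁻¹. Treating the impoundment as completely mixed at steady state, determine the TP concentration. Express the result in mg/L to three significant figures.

Outflow Q = 0.131 m³/s × 3.156e+07 s/yr = 4.134e+06 m³/yr.
Steady-state CSTR mass balance: W = Q·C + k·V·C, so C = W/(Q + kV).
Q + kV = 4.134e+06 + 1.8·2.49e+07 = 4.895e+07 m³/yr.
C = 193000/4.895e+07 = 0.003942 kg/m³ = 3.942 mg/L.

3.94 mg/L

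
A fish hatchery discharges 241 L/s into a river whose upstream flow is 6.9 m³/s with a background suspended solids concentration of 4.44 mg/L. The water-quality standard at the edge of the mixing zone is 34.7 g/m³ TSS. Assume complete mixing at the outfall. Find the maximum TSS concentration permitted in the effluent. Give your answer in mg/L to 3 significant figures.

901 mg/L

241 L/s = 0.241 m³/s.
Mass balance: 34.7·7.141 = 0.241·Cₑ + 6.9·4.44.
Cₑ = (247.8 − 30.64) / 0.241 = 901.1 mg/L.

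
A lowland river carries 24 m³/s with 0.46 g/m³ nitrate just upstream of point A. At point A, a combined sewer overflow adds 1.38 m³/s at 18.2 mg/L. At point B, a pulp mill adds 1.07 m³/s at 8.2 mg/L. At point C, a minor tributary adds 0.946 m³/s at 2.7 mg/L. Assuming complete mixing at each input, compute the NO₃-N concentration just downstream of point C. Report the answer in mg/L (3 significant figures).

1.73 mg/L

After input A: C = (24·0.46 + 1.38·18.2) / 25.38 = 1.425 mg/L.
After input B: C = (25.38·1.425 + 1.07·8.2) / 26.45 = 1.699 mg/L.
After input C: C = (26.45·1.699 + 0.946·2.7) / 27.4 = 1.733 mg/L.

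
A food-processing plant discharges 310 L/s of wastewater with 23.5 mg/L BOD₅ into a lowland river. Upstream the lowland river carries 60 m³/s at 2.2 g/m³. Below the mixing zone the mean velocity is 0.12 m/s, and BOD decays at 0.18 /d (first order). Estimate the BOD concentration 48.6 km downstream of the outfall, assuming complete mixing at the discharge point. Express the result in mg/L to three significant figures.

310 L/s = 0.31 m³/s.
After complete mixing, C₀ = (0.31·23.5 + 60·2.2) / 60.31 = 2.309 mg/L.
Travel time t = 4.86e+04 m / 0.12 m/s = 4.05e+05 s = 4.688 d.
C = 2.309·exp(−0.18·4.688) = 2.309·0.4301 = 0.9933 mg/L.

0.993 mg/L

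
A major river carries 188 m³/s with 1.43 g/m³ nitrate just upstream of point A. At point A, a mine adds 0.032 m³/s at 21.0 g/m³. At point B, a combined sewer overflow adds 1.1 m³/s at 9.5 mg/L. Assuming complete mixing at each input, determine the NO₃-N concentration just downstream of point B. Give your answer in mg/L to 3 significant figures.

1.48 mg/L

After input A: C = (188·1.43 + 0.032·21) / 188 = 1.433 mg/L.
After input B: C = (188·1.433 + 1.1·9.5) / 189.1 = 1.48 mg/L.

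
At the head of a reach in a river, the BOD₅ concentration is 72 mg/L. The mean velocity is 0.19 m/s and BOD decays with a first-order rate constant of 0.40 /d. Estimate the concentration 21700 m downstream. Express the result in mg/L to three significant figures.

Travel time t = 21700 m / 0.19 m/s = 2.17e+04/0.19 = 1.142e+05 s = 1.322 d.
First-order decay: C = 72·exp(−0.40·1.322) = 72·0.5893 = 42.43 mg/L.

42.4 mg/L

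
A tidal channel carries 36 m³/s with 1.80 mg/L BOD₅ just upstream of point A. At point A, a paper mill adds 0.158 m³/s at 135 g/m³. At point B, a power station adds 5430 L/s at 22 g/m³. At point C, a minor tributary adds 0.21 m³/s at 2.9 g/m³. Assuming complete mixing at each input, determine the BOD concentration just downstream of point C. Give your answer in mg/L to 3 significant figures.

4.93 mg/L

After input A: C = (36·1.8 + 0.158·135) / 36.16 = 2.382 mg/L.
5430 L/s = 5.43 m³/s.
After input B: C = (36.16·2.382 + 5.43·22) / 41.59 = 4.943 mg/L.
After input C: C = (41.59·4.943 + 0.21·2.9) / 41.8 = 4.933 mg/L.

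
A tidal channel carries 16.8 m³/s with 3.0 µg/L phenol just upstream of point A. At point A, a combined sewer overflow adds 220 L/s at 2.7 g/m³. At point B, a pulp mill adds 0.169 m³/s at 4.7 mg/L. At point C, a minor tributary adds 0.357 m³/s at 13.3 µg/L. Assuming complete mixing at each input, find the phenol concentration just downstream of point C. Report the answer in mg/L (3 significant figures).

0.0823 mg/L

3.0 µg/L = 0.003 mg/L.
220 L/s = 0.22 m³/s.
After input A: C = (16.8·0.003 + 0.22·2.7) / 17.02 = 0.03786 mg/L.
After input B: C = (17.02·0.03786 + 0.169·4.7) / 17.19 = 0.0837 mg/L.
13.3 µg/L = 0.0133 mg/L.
After input C: C = (17.19·0.0837 + 0.357·0.0133) / 17.55 = 0.08227 mg/L.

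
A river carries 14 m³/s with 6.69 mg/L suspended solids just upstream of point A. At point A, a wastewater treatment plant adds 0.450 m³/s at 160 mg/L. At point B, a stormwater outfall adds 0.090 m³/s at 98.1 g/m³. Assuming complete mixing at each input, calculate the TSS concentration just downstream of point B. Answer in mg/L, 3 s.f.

12.0 mg/L

After input A: C = (14·6.69 + 0.45·160) / 14.45 = 11.46 mg/L.
After input B: C = (14.45·11.46 + 0.09·98.1) / 14.54 = 12 mg/L.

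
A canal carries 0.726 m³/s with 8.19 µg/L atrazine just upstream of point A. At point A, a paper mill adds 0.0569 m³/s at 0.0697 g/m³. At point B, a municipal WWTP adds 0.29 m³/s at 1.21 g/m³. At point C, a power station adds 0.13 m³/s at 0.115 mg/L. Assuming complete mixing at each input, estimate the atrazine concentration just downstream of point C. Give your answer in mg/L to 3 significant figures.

8.19 µg/L = 0.00819 mg/L.
After input A: C = (0.726·0.00819 + 0.0569·0.0697) / 0.7829 = 0.01266 mg/L.
After input B: C = (0.7829·0.01266 + 0.29·1.21) / 1.073 = 0.3363 mg/L.
After input C: C = (1.073·0.3363 + 0.13·0.115) / 1.203 = 0.3124 mg/L.

0.312 mg/L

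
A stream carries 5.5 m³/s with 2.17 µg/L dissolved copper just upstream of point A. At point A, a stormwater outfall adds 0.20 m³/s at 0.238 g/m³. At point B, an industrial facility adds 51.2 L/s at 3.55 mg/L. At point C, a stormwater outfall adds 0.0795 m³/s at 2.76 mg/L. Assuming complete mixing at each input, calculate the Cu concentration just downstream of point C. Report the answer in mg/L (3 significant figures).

2.17 µg/L = 0.00217 mg/L.
After input A: C = (5.5·0.00217 + 0.2·0.238) / 5.7 = 0.01044 mg/L.
51.2 L/s = 0.0512 m³/s.
After input B: C = (5.7·0.01044 + 0.0512·3.55) / 5.751 = 0.04196 mg/L.
After input C: C = (5.751·0.04196 + 0.0795·2.76) / 5.831 = 0.07902 mg/L.

0.0790 mg/L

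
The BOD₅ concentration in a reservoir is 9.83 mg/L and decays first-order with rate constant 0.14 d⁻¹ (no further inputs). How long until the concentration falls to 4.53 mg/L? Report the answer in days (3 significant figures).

t = ln(C₀/C)/k = ln(9.83/4.53)/0.14 = 0.7747/0.14 = 5.534 d.

5.53 d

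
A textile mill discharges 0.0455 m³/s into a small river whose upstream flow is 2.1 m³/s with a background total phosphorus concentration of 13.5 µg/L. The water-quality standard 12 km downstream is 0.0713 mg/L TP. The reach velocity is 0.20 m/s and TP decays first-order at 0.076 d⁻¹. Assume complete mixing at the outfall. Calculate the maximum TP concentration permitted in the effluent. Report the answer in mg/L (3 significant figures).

2.92 mg/L

13.5 µg/L = 0.0135 mg/L.
Travel time to the compliance point: t = 1.2e+04/0.20 = 6e+04 s = 0.6944 d; decay factor exp(−0.076·0.6944) = 0.9486.
So the concentration just after mixing may be at most 0.0713/0.9486 = 0.07516 mg/L.
Mass balance: 0.07516·2.146 = 0.0455·Cₑ + 2.1·0.0135.
Cₑ = (0.1613 − 0.02835) / 0.0455 = 2.921 mg/L.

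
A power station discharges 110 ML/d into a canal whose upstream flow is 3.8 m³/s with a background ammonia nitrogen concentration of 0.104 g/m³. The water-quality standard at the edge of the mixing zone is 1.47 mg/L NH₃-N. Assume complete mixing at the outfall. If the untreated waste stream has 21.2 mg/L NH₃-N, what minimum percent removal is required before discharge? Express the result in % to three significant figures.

110 ML/d = 1.273 m³/s.
Mass balance: 1.47·5.073 = 1.273·Cₑ + 3.8·0.104.
Cₑ = (7.458 − 0.3952) / 1.273 = 5.547 mg/L.
Required removal = 1 − 5.547/21.2 = 73.83 %.

73.8 %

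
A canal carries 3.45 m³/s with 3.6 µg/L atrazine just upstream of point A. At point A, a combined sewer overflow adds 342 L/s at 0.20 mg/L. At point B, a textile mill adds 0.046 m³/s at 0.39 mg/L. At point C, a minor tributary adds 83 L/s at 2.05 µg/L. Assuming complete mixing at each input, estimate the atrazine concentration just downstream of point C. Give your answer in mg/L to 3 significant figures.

0.0252 mg/L

3.6 µg/L = 0.0036 mg/L.
342 L/s = 0.342 m³/s.
After input A: C = (3.45·0.0036 + 0.342·0.2) / 3.792 = 0.02131 mg/L.
After input B: C = (3.792·0.02131 + 0.046·0.39) / 3.838 = 0.02573 mg/L.
83 L/s = 0.083 m³/s.
2.05 µg/L = 0.00205 mg/L.
After input C: C = (3.838·0.02573 + 0.083·0.00205) / 3.921 = 0.02523 mg/L.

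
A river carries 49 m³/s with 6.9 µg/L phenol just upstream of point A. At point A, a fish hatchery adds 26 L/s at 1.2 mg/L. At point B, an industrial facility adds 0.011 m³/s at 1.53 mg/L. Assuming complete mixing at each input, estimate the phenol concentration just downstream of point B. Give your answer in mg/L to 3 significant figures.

0.00787 mg/L

6.9 µg/L = 0.0069 mg/L.
26 L/s = 0.026 m³/s.
After input A: C = (49·0.0069 + 0.026·1.2) / 49.03 = 0.007533 mg/L.
After input B: C = (49.03·0.007533 + 0.011·1.53) / 49.04 = 0.007874 mg/L.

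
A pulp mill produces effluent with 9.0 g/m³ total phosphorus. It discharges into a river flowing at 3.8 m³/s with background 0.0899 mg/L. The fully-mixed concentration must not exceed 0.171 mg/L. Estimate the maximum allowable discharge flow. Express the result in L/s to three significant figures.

34.9 L/s

Mass balance at complete mixing: C_std·(Q_w + Q_r) = Q_w·C_e + Q_r·C_b.
Rearranging, Q_w = Q_r·(C_std − C_b)/(C_e − C_std) = 3.8·(0.171 − 0.0899) / (9 − 0.171) = 0.03491 m³/s.
= 34.91 L/s.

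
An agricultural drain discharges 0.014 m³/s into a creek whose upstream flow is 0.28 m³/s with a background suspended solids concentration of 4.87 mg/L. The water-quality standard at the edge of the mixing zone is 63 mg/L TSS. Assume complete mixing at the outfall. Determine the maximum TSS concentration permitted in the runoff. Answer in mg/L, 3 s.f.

Mass balance: 63·0.294 = 0.014·Cₑ + 0.28·4.87.
Cₑ = (18.52 − 1.364) / 0.014 = 1226 mg/L.

1230 mg/L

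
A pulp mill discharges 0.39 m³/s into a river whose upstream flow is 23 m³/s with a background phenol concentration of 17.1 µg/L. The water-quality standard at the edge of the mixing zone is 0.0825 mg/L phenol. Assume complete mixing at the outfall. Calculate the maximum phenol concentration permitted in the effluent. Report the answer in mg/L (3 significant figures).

17.1 µg/L = 0.0171 mg/L.
Mass balance: 0.0825·23.39 = 0.39·Cₑ + 23·0.0171.
Cₑ = (1.93 − 0.3933) / 0.39 = 3.939 mg/L.

3.94 mg/L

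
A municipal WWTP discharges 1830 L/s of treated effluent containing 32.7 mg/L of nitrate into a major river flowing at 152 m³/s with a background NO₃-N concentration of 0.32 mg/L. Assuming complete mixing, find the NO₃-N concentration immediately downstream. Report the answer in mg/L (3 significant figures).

0.705 mg/L

1830 L/s = 1.83 m³/s.
Conservation of mass across the mixing zone: C = (1.83·32.7 + 152·0.32) / (1.83 + 152) = 108.5/153.8 = 0.7052 mg/L.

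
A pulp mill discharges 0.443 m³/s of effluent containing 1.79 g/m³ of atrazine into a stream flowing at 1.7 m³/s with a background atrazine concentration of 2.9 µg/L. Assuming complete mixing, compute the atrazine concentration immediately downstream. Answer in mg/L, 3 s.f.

2.9 µg/L = 0.0029 mg/L.
Flow-weighted mixing gives C = (0.443·1.79 + 1.7·0.0029) / (0.443 + 1.7) = 0.7979/2.143 = 0.3723 mg/L.

0.372 mg/L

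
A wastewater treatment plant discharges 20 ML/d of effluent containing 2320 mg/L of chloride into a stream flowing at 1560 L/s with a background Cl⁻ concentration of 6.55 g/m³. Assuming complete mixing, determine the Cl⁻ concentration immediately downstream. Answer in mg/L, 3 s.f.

20 ML/d = 0.2315 m³/s.
1560 L/s = 1.56 m³/s.
Conservation of mass across the mixing zone: C = (0.2315·2320 + 1.56·6.55) / (0.2315 + 1.56) = 547.3/1.791 = 305.5 mg/L.

305 mg/L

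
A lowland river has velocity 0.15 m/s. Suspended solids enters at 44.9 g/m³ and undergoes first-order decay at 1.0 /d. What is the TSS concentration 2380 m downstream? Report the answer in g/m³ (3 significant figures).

Travel time t = 2380 m / 0.15 m/s = 2380/0.15 = 1.587e+04 s = 0.1836 d.
First-order decay: C = 44.9·exp(−1.0·0.1836) = 44.9·0.8322 = 37.37 g/m³.

37.4 g/m³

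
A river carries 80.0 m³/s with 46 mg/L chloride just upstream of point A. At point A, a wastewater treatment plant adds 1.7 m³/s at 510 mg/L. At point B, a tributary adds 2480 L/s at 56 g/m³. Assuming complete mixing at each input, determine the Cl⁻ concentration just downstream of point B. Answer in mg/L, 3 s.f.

55.7 mg/L

After input A: C = (80·46 + 1.7·510) / 81.7 = 55.65 mg/L.
2480 L/s = 2.48 m³/s.
After input B: C = (81.7·55.65 + 2.48·56) / 84.18 = 55.67 mg/L.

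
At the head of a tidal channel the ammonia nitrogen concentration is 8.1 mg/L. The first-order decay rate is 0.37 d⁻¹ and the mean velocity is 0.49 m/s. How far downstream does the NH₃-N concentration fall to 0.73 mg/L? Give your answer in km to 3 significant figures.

275 km

From C = C₀·e^(−kt), t = ln(C₀/C)/k = ln(8.1/0.73)/0.37 = 2.407/0.37 = 6.504 d.
Distance = v·t = 0.49 m/s × 5.62e+05 s = 2.754e+05 m = 275.4 km.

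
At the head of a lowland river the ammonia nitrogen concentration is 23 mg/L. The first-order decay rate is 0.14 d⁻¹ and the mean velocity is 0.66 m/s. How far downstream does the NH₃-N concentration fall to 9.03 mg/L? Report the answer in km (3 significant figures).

381 km

From C = C₀·e^(−kt), t = ln(C₀/C)/k = ln(23/9.03)/0.14 = 0.9349/0.14 = 6.678 d.
Distance = v·t = 0.66 m/s × 5.77e+05 s = 3.808e+05 m = 380.8 km.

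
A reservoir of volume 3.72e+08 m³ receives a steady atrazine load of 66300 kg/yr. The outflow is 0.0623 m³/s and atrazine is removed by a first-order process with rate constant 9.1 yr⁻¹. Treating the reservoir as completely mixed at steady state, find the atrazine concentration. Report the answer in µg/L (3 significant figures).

Outflow Q = 0.0623 m³/s × 3.156e+07 s/yr = 1.966e+06 m³/yr.
Steady-state CSTR mass balance: W = Q·C + k·V·C, so C = W/(Q + kV).
Q + kV = 1.966e+06 + 9.1·3.72e+08 = 3.387e+09 m³/yr.
C = 66300/3.387e+09 = 1.957e-05 kg/m³ = 0.01957 mg/L = 19.57 µg/L.

19.6 µg/L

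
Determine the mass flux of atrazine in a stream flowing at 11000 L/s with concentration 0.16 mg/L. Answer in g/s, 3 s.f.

1.76 g/s

11000 L/s = 11 m³/s.
Mass flux = Q·C = 11 m³/s × 0.16 g/m³ = 1.76 g/s.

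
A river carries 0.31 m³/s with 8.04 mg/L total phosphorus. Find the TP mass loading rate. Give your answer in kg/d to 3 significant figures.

Mass flux = Q·C = 0.31 m³/s × 8.04 g/m³ = 2.492 g/s.
= 2.492 g/s × 86.4 = 215.3 kg/d.

215 kg/d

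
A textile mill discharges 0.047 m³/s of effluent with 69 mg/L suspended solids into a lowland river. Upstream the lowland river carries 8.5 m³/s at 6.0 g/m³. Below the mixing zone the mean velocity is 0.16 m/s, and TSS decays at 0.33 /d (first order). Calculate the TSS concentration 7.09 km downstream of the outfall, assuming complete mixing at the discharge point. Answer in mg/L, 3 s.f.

After complete mixing, C₀ = (0.047·69 + 8.5·6) / 8.547 = 6.346 mg/L.
Travel time t = 7090 m / 0.16 m/s = 4.431e+04 s = 0.5129 d.
C = 6.346·exp(−0.33·0.5129) = 6.346·0.8443 = 5.358 mg/L.

5.36 mg/L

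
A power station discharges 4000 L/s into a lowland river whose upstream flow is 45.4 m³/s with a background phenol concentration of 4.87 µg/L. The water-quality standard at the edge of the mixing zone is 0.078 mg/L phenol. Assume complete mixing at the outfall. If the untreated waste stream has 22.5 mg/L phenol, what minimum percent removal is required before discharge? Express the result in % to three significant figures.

96.0 %

4000 L/s = 4 m³/s.
4.87 µg/L = 0.00487 mg/L.
Mass balance: 0.078·49.4 = 4·Cₑ + 45.4·0.00487.
Cₑ = (3.853 − 0.2211) / 4 = 0.908 mg/L.
Required removal = 1 − 0.908/22.5 = 95.96 %.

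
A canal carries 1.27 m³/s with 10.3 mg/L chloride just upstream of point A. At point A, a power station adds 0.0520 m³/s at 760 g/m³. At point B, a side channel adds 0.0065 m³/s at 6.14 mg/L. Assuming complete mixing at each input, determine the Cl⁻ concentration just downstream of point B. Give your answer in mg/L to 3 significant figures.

After input A: C = (1.27·10.3 + 0.052·760) / 1.322 = 39.79 mg/L.
After input B: C = (1.322·39.79 + 0.0065·6.14) / 1.329 = 39.62 mg/L.

39.6 mg/L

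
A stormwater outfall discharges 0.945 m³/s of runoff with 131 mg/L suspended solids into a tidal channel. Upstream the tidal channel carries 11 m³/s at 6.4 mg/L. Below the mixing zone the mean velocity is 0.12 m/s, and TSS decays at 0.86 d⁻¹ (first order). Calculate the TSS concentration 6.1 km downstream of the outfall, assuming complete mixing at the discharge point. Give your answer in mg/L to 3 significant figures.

After complete mixing, C₀ = (0.945·131 + 11·6.4) / 11.95 = 16.26 mg/L.
Travel time t = 6100 m / 0.12 m/s = 5.083e+04 s = 0.5883 d.
C = 16.26·exp(−0.86·0.5883) = 16.26·0.6029 = 9.802 mg/L.

9.80 mg/L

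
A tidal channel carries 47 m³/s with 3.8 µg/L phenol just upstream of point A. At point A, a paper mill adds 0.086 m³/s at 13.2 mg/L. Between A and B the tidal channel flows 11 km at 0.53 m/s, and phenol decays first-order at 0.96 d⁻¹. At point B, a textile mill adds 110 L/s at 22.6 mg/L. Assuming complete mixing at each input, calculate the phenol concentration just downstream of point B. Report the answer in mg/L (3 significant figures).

3.8 µg/L = 0.0038 mg/L.
After input A: C = (47·0.0038 + 0.086·13.2) / 47.09 = 0.0279 mg/L.
Over the 11 km reach to input B (t = 2.075e+04 s = 0.2402 d), decay gives C = 0.0279·exp(−0.96·0.2402) = 0.02216 mg/L.
110 L/s = 0.11 m³/s.
After input B: C = (47.09·0.02216 + 0.11·22.6) / 47.2 = 0.07478 mg/L.

0.0748 mg/L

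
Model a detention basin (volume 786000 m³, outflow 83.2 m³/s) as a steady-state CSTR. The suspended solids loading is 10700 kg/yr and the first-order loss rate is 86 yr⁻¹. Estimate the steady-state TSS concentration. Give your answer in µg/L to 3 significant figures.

Outflow Q = 83.2 m³/s × 3.156e+07 s/yr = 2.626e+09 m³/yr.
Steady-state CSTR mass balance: W = Q·C + k·V·C, so C = W/(Q + kV).
Q + kV = 2.626e+09 + 86·786000 = 2.693e+09 m³/yr.
C = 10700/2.693e+09 = 3.973e-06 kg/m³ = 0.003973 mg/L = 3.973 µg/L.

3.97 µg/L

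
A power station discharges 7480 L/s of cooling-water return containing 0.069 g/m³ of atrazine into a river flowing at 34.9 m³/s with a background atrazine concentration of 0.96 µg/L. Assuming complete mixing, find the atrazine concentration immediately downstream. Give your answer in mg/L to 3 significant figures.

7480 L/s = 7.48 m³/s.
0.96 µg/L = 0.00096 mg/L.
By mass balance at complete mixing, C = (7.48·0.069 + 34.9·0.00096) / (7.48 + 34.9) = 0.5496/42.38 = 0.01297 mg/L.

0.0130 mg/L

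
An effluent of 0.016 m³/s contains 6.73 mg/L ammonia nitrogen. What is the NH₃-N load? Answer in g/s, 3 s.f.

Mass flux = Q·C = 0.016 m³/s × 6.73 g/m³ = 0.1077 g/s.

0.108 g/s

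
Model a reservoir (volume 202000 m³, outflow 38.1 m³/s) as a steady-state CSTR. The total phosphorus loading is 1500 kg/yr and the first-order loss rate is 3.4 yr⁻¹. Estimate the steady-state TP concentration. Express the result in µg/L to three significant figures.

Outflow Q = 38.1 m³/s × 3.156e+07 s/yr = 1.202e+09 m³/yr.
Steady-state CSTR mass balance: W = Q·C + k·V·C, so C = W/(Q + kV).
Q + kV = 1.202e+09 + 3.4·202000 = 1.203e+09 m³/yr.
C = 1500/1.203e+09 = 1.247e-06 kg/m³ = 0.001247 mg/L = 1.247 µg/L.

1.25 µg/L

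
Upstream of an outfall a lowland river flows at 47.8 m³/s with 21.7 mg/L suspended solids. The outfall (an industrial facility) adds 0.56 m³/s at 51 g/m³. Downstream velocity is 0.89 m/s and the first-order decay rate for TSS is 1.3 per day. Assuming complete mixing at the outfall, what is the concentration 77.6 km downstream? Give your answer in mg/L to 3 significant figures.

After complete mixing, C₀ = (0.56·51 + 47.8·21.7) / 48.36 = 22.04 mg/L.
Travel time t = 7.76e+04 m / 0.89 m/s = 8.719e+04 s = 1.009 d.
C = 22.04·exp(−1.3·1.009) = 22.04·0.2693 = 5.935 mg/L.

5.94 mg/L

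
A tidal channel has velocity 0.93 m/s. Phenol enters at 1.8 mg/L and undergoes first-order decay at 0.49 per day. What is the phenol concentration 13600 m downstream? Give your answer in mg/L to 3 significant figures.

1.66 mg/L

Travel time t = 13600 m / 0.93 m/s = 1.36e+04/0.93 = 1.462e+04 s = 0.1693 d.
First-order decay: C = 1.8·exp(−0.49·0.1693) = 1.8·0.9204 = 1.657 mg/L.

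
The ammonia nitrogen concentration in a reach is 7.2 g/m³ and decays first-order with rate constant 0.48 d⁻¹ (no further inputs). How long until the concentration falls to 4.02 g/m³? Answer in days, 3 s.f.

1.21 d

t = ln(C₀/C)/k = ln(7.2/4.02)/0.48 = 0.5828/0.48 = 1.214 d.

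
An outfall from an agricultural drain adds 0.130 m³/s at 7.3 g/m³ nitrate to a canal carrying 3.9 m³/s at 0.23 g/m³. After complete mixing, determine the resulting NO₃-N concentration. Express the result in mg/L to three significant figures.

0.458 mg/L

By mass balance at complete mixing, C = (0.13·7.3 + 3.9·0.23) / (0.13 + 3.9) = 1.846/4.03 = 0.4581 mg/L.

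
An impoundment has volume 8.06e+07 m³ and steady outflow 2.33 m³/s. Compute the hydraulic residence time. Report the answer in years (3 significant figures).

Q = 2.33 m³/s × 3.156e+07 s/yr = 7.353e+07 m³/yr.
Hydraulic residence time τ = V/Q = 8.06e+07/7.353e+07 = 1.096 yr.

1.10 yr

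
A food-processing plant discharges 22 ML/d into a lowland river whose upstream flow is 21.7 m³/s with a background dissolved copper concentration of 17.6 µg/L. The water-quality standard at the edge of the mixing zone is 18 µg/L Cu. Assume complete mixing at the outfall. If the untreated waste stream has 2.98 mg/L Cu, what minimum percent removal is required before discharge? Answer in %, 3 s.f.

98.3 %

22 ML/d = 0.2546 m³/s.
17.6 µg/L = 0.0176 mg/L.
18 µg/L = 0.018 mg/L.
Mass balance: 0.018·21.95 = 0.2546·Cₑ + 21.7·0.0176.
Cₑ = (0.3952 − 0.3819) / 0.2546 = 0.05209 mg/L.
Required removal = 1 − 0.05209/2.98 = 98.25 %.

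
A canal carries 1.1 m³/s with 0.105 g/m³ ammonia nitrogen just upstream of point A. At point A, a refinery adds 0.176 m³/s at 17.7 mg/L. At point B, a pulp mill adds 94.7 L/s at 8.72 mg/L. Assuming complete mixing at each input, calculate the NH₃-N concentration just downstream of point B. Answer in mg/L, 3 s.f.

2.96 mg/L

After input A: C = (1.1·0.105 + 0.176·17.7) / 1.276 = 2.532 mg/L.
94.7 L/s = 0.0947 m³/s.
After input B: C = (1.276·2.532 + 0.0947·8.72) / 1.371 = 2.959 mg/L.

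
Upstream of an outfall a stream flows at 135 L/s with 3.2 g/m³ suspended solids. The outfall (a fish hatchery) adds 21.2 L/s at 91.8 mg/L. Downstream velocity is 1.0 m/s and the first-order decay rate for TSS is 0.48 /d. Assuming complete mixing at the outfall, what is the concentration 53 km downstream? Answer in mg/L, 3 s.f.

21.2 L/s = 0.0212 m³/s.
135 L/s = 0.135 m³/s.
After complete mixing, C₀ = (0.0212·91.8 + 0.135·3.2) / 0.1562 = 15.23 mg/L.
Travel time t = 5.3e+04 m / 1.0 m/s = 5.3e+04 s = 0.6134 d.
C = 15.23·exp(−0.48·0.6134) = 15.23·0.7449 = 11.34 mg/L.

11.3 mg/L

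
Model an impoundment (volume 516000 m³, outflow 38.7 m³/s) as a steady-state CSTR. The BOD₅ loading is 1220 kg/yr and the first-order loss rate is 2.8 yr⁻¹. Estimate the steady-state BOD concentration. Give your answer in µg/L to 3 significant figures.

0.998 µg/L

Outflow Q = 38.7 m³/s × 3.156e+07 s/yr = 1.221e+09 m³/yr.
Steady-state CSTR mass balance: W = Q·C + k·V·C, so C = W/(Q + kV).
Q + kV = 1.221e+09 + 2.8·516000 = 1.223e+09 m³/yr.
C = 1220/1.223e+09 = 9.978e-07 kg/m³ = 0.0009978 mg/L = 0.9978 µg/L.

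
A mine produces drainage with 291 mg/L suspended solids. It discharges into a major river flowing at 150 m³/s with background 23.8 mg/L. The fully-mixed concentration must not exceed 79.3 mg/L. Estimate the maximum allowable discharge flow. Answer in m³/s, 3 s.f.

Mass balance at complete mixing: C_std·(Q_w + Q_r) = Q_w·C_e + Q_r·C_b.
Rearranging, Q_w = Q_r·(C_std − C_b)/(C_e − C_std) = 150·(79.3 − 23.8) / (291 − 79.3) = 39.32 m³/s.

39.3 m³/s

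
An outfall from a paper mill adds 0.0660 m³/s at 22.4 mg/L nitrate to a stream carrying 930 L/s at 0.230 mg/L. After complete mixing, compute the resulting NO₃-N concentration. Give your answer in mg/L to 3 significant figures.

1.70 mg/L

930 L/s = 0.93 m³/s.
Flow-weighted mixing gives C = (0.066·22.4 + 0.93·0.23) / (0.066 + 0.93) = 1.692/0.996 = 1.699 mg/L.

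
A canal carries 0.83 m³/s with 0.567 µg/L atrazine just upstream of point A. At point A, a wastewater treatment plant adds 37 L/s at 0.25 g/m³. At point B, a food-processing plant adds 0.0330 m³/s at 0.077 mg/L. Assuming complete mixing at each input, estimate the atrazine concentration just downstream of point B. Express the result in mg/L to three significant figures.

0.0136 mg/L

0.567 µg/L = 0.000567 mg/L.
37 L/s = 0.037 m³/s.
After input A: C = (0.83·0.000567 + 0.037·0.25) / 0.867 = 0.01121 mg/L.
After input B: C = (0.867·0.01121 + 0.033·0.077) / 0.9 = 0.01362 mg/L.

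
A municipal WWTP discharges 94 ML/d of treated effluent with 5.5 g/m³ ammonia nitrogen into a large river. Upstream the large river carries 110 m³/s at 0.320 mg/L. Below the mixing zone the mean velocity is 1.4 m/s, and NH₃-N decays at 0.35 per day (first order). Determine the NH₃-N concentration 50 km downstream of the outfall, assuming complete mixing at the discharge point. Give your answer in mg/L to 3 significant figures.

0.321 mg/L

94 ML/d = 1.088 m³/s.
After complete mixing, C₀ = (1.088·5.5 + 110·0.32) / 111.1 = 0.3707 mg/L.
Travel time t = 5e+04 m / 1.4 m/s = 3.571e+04 s = 0.4134 d.
C = 0.3707·exp(−0.35·0.4134) = 0.3707·0.8653 = 0.3208 mg/L.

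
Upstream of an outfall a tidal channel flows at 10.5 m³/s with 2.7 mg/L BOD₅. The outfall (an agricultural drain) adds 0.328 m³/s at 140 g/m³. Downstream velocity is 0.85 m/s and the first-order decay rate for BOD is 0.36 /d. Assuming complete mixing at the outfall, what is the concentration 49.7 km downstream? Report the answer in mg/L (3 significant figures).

After complete mixing, C₀ = (0.328·140 + 10.5·2.7) / 10.83 = 6.859 mg/L.
Travel time t = 4.97e+04 m / 0.85 m/s = 5.847e+04 s = 0.6767 d.
C = 6.859·exp(−0.36·0.6767) = 6.859·0.7838 = 5.376 mg/L.

5.38 mg/L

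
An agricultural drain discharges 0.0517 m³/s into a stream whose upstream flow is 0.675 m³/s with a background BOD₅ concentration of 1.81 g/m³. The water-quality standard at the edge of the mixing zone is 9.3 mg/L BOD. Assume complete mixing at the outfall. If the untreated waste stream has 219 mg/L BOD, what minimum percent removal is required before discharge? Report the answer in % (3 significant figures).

Mass balance: 9.3·0.7267 = 0.0517·Cₑ + 0.675·1.81.
Cₑ = (6.758 − 1.222) / 0.0517 = 107.1 mg/L.
Required removal = 1 − 107.1/219 = 51.1 %.

51.1 %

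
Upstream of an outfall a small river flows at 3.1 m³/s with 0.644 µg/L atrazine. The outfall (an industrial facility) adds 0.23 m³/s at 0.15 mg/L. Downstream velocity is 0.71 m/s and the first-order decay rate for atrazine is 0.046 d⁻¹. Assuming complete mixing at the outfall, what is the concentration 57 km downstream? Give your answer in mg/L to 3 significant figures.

0.0105 mg/L

0.644 µg/L = 0.000644 mg/L.
After complete mixing, C₀ = (0.23·0.15 + 3.1·0.000644) / 3.33 = 0.01096 mg/L.
Travel time t = 5.7e+04 m / 0.71 m/s = 8.028e+04 s = 0.9292 d.
C = 0.01096·exp(−0.046·0.9292) = 0.01096·0.9582 = 0.0105 mg/L.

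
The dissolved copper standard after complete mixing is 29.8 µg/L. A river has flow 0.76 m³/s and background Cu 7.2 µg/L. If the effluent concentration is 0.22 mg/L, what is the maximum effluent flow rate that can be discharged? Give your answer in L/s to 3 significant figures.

90.3 L/s

7.2 µg/L = 0.0072 mg/L.
29.8 µg/L = 0.0298 mg/L.
Mass balance at complete mixing: C_std·(Q_w + Q_r) = Q_w·C_e + Q_r·C_b.
Rearranging, Q_w = Q_r·(C_std − C_b)/(C_e − C_std) = 0.76·(0.0298 − 0.0072) / (0.22 − 0.0298) = 0.0903 m³/s.
= 90.3 L/s.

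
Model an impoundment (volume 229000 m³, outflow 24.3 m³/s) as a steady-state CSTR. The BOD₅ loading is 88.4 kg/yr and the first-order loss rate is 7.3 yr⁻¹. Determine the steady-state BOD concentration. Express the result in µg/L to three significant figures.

Outflow Q = 24.3 m³/s × 3.156e+07 s/yr = 7.668e+08 m³/yr.
Steady-state CSTR mass balance: W = Q·C + k·V·C, so C = W/(Q + kV).
Q + kV = 7.668e+08 + 7.3·229000 = 7.685e+08 m³/yr.
C = 88.4/7.685e+08 = 1.15e-07 kg/m³ = 0.000115 mg/L = 0.115 µg/L.

0.115 µg/L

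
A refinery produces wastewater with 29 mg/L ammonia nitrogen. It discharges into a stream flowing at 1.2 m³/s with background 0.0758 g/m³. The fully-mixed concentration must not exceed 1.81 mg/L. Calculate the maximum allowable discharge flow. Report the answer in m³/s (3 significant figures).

Mass balance at complete mixing: C_std·(Q_w + Q_r) = Q_w·C_e + Q_r·C_b.
Rearranging, Q_w = Q_r·(C_std − C_b)/(C_e − C_std) = 1.2·(1.81 − 0.0758) / (29 − 1.81) = 0.07654 m³/s.

0.0765 m³/s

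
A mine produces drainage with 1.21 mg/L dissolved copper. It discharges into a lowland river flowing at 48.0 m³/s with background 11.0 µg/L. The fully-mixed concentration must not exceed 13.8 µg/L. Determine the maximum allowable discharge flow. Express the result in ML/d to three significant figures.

9.71 ML/d

11.0 µg/L = 0.011 mg/L.
13.8 µg/L = 0.0138 mg/L.
Mass balance at complete mixing: C_std·(Q_w + Q_r) = Q_w·C_e + Q_r·C_b.
Rearranging, Q_w = Q_r·(C_std − C_b)/(C_e − C_std) = 48.0·(0.0138 − 0.011) / (1.21 − 0.0138) = 0.1124 m³/s.
= 9.708 ML/d.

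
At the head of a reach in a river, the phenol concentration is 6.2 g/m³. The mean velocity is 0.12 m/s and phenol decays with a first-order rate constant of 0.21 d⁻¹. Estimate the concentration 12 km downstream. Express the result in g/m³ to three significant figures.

4.86 g/m³

Travel time t = 12 km / 0.12 m/s = 1.2e+04/0.12 = 1e+05 s = 1.157 d.
First-order decay: C = 6.2·exp(−0.21·1.157) = 6.2·0.7842 = 4.862 g/m³.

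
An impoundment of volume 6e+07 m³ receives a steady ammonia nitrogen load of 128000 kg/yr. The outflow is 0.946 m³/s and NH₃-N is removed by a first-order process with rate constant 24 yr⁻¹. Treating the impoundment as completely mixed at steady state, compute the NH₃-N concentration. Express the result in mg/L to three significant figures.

Outflow Q = 0.946 m³/s × 3.156e+07 s/yr = 2.985e+07 m³/yr.
Steady-state CSTR mass balance: W = Q·C + k·V·C, so C = W/(Q + kV).
Q + kV = 2.985e+07 + 24·6e+07 = 1.47e+09 m³/yr.
C = 128000/1.47e+09 = 8.708e-05 kg/m³ = 0.08708 mg/L.

0.0871 mg/L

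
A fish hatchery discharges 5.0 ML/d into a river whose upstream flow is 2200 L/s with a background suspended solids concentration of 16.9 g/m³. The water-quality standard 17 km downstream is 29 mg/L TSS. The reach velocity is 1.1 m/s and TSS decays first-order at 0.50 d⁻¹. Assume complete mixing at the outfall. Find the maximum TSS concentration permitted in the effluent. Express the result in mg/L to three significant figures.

5.0 ML/d = 0.05787 m³/s.
2200 L/s = 2.2 m³/s.
Travel time to the compliance point: t = 1.7e+04/1.1 = 1.545e+04 s = 0.1789 d; decay factor exp(−0.50·0.1789) = 0.9144.
So the concentration just after mixing may be at most 29/0.9144 = 31.71 mg/L.
Mass balance: 31.71·2.258 = 0.05787·Cₑ + 2.2·16.9.
Cₑ = (71.6 − 37.18) / 0.05787 = 594.9 mg/L.

595 mg/L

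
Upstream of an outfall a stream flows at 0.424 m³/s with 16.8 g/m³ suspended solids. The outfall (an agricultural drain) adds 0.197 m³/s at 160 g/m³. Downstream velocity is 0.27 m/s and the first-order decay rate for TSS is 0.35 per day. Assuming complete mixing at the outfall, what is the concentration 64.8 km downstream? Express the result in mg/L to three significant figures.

After complete mixing, C₀ = (0.197·160 + 0.424·16.8) / 0.621 = 62.23 mg/L.
Travel time t = 6.48e+04 m / 0.27 m/s = 2.4e+05 s = 2.778 d.
C = 62.23·exp(−0.35·2.778) = 62.23·0.3782 = 23.54 mg/L.

23.5 mg/L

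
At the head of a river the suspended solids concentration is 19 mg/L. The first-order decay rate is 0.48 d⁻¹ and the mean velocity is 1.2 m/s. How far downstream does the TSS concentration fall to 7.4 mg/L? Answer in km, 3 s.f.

From C = C₀·e^(−kt), t = ln(C₀/C)/k = ln(19/7.4)/0.48 = 0.943/0.48 = 1.964 d.
Distance = v·t = 1.2 m/s × 1.697e+05 s = 2.037e+05 m = 203.7 km.

204 km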